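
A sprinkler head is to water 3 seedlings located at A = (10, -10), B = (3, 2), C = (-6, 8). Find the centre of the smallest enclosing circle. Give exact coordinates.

Side lengths²: AB² = 193, AC² = 580, BC² = 117.
Since AC² = 580 ≥ 193 + 117 = 310, the angle opposite AC is not acute, so the smallest enclosing circle has AC as diameter.
Centre = midpoint of AC = (2, -1), r² = 580/4 = 145.
Centre = (2, -1).

(2, -1)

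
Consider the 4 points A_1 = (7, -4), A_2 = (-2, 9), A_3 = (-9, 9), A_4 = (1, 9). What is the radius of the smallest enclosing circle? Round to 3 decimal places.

10.308

The minimum enclosing circle of a finite set is fixed by two of the points (as a diameter) or three (as a circumcircle).
The farthest pair is A_1–A_3 with squared distance 425. The circle on this segment as diameter has centre (-1, 2.5) and r² = 425/4 = 106.25.
Check A_2: distance² to centre = 43.25 ≤ 106.25, so it lies inside.
All remaining points lie in this disk, and no smaller disk contains both endpoints, so this is the minimum enclosing circle.
r = √(106.25) ≈ 10.308.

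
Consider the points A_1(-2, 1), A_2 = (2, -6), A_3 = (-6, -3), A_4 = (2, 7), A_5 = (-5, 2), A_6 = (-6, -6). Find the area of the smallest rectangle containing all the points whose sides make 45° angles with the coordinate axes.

157.5

In coordinates u = x + y, v = x − y the rectangle is axis-aligned; the map (x,y)→(u,v) scales areas by 2.
u-values: -1, -4, -9, 9, -3, -12; range = 9 − (-12) = 21.
v-values: -3, 8, -3, -5, -7, 0; range = 8 − (-7) = 15.
Area = (21 × 15) / 2 = 157.5.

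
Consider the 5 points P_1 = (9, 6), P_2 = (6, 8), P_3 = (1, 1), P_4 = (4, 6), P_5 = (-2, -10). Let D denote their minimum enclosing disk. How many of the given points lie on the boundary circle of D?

The minimum enclosing circle is determined by three boundary points: P_1, P_2, P_5.
Their circumcentre is (149/70, -37/35) with r² = 475397/4900.
The farthest remaining point P_4 is at distance² 261197/4900 ≤ 475397/4900.
The points at distance exactly r from the centre are P_1, P_2, P_5 — 3 points.

3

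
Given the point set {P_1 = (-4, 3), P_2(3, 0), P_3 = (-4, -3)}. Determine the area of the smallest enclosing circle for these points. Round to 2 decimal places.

53.92

Side lengths²: P_1P_2² = 58, P_1P_3² = 36, P_2P_3² = 58.
Since P_2P_3² = 58 < 58 + 36 = 94, the triangle is acute, so the smallest enclosing circle is the circumcircle.
Circumcentre = (-8/7, 0), r² = 841/49.
Area = π·r² = π·841/49 ≈ 53.92.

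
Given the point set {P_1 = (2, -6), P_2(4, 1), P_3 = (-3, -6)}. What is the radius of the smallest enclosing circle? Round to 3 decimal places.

Side lengths²: P_1P_2² = 53, P_1P_3² = 25, P_2P_3² = 98.
Since P_2P_3² = 98 ≥ 53 + 25 = 78, the angle opposite P_2P_3 is not acute, so the smallest enclosing circle has P_2P_3 as diameter.
Centre = midpoint of P_2P_3 = (0.5, -2.5), r² = 98/4 = 24.5.
r = √(24.5) ≈ 4.950.

4.950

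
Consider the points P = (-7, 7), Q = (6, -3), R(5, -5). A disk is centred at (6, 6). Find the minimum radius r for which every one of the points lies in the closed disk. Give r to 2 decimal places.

The required radius is the distance from (6, 6) to the farthest point.
Squared distances: 170, 81, 122.
Maximum is 170, attained at P.
r = √170 ≈ 13.04.

13.04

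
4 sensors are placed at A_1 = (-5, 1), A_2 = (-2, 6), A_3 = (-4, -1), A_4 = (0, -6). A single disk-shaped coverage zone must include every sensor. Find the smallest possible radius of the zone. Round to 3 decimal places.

By Welzl's lemma the MEC is supported by two points (diametrically opposite) or three points (on a circumcircle).
The farthest pair is A_2–A_4 with squared distance 148. The circle on this segment as diameter has centre (-1, 0) and r² = 148/4 = 37.
Check A_1: distance² to centre = 17 ≤ 37, so it lies inside.
All remaining points lie in this disk, and no smaller disk contains both endpoints, so this is the minimum enclosing circle.
r = √37 ≈ 6.083.

6.083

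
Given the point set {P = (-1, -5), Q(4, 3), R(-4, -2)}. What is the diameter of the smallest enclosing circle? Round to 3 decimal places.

9.682

Side lengths²: PQ² = 89, PR² = 18, QR² = 89.
Since QR² = 89 < 89 + 18 = 107, the triangle is acute, so the smallest enclosing circle is the circumcircle.
Circumcentre = (15/26, -11/26), r² = 7921/338.
Diameter = 2r = 2√(7921/338) ≈ 9.682.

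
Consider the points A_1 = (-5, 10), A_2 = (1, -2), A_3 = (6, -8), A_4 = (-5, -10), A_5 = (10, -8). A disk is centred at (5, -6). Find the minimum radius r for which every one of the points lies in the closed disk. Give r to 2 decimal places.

18.87

The required radius is the distance from (5, -6) to the farthest point.
Squared distances: 356, 32, 5, 116, 29.
Maximum is 356, attained at A_1.
r = √356 ≈ 18.87.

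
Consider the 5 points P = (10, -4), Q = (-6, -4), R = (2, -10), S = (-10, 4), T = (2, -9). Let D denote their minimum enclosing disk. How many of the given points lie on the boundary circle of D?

2

The farthest pair is P–S with squared distance 464. The circle on this segment as diameter has centre (0, 0) and r² = 464/4 = 116.
Check Q: distance² to centre = 52 ≤ 116, so it lies inside.
All remaining points lie in this disk, and no smaller disk contains both endpoints, so this is the minimum enclosing circle.
The points at distance exactly r from the centre are P, S — 2 points.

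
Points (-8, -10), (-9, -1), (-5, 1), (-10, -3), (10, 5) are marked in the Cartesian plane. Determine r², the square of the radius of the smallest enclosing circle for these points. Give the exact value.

137.25

By Welzl's lemma the MEC is supported by two points (diametrically opposite) or three points (on a circumcircle).
The farthest pair is (-8, -10)–(10, 5) with squared distance 549. The circle on this segment as diameter has centre (1, -2.5) and r² = 549/4 = 137.25.
Check (-9, -1): distance² to centre = 102.25 ≤ 137.25, so it lies inside.
All remaining points lie in this disk, and no smaller disk contains both endpoints, so this is the minimum enclosing circle.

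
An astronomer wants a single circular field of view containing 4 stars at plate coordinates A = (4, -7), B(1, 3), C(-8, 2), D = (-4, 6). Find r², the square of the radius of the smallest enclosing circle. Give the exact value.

5825/98

The minimum enclosing circle is determined by three boundary points: A, C, D.
Their circumcentre is (-13/14, -15/14) with r² = 5825/98.
The farthest remaining point B is at distance² 1989/98 ≤ 5825/98.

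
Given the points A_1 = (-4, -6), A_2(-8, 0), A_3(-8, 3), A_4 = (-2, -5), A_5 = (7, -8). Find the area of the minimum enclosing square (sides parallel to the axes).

The bounding box has width 15 and height 11.
An axis-aligned square enclosing the set must have side ≥ max(width, height).
So the minimum side is max(15, 11) = 15.
Area = 15² = 225.

225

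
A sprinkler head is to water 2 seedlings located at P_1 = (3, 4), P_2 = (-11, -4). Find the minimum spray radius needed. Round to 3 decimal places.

8.062

The smallest circle enclosing two points has them as diameter endpoints.
Centre = midpoint = (-4, 0); r² = |P_1P_2|²/4 = 260/4 = 65.
r = √65 ≈ 8.062.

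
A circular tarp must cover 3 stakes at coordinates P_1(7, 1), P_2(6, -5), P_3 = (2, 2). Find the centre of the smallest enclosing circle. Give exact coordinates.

(4, -1.5)

Side lengths²: P_1P_2² = 37, P_1P_3² = 26, P_2P_3² = 65.
Since P_2P_3² = 65 ≥ 37 + 26 = 63, the angle opposite P_2P_3 is not acute, so the smallest enclosing circle has P_2P_3 as diameter.
Centre = midpoint of P_2P_3 = (4, -1.5), r² = 65/4 = 16.25.
Centre = (4, -1.5).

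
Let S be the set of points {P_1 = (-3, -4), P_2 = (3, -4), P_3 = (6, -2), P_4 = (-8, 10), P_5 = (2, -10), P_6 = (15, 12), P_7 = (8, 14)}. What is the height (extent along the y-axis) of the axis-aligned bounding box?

max y = 14, min y = -10, so height = 24.

24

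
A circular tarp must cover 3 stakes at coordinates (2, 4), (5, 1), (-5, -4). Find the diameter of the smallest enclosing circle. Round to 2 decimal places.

11.21

Call the three points A, B, C in the order given.
Side lengths²: AB² = 18, AC² = 113, BC² = 125.
Since BC² = 125 < 113 + 18 = 131, the triangle is acute, so the smallest enclosing circle is the circumcircle.
Circumcentre = (-1/6, -7/6), r² = 565/18.
Diameter = 2r = 2√(565/18) ≈ 11.21.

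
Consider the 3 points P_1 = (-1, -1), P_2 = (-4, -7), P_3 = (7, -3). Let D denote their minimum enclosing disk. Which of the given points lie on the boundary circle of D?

Side lengths²: P_1P_2² = 45, P_1P_3² = 68, P_2P_3² = 137.
Since P_2P_3² = 137 ≥ 68 + 45 = 113, the angle opposite P_2P_3 is not acute, so the smallest enclosing circle has P_2P_3 as diameter.
Centre = midpoint of P_2P_3 = (1.5, -5), r² = 137/4 = 34.25.
The points at distance exactly r from the centre are P_2, P_3 — 2 points.

P_2, P_3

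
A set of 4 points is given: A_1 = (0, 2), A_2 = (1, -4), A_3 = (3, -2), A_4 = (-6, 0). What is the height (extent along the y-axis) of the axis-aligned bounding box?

max y = 2, min y = -4, so height = 6.

6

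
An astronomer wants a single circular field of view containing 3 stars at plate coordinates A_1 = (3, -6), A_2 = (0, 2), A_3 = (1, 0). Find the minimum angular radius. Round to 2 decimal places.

4.27

Side lengths²: A_1A_2² = 73, A_1A_3² = 40, A_2A_3² = 5.
Since A_1A_2² = 73 ≥ 40 + 5 = 45, the angle opposite A_1A_2 is not acute, so the smallest enclosing circle has A_1A_2 as diameter.
Centre = midpoint of A_1A_2 = (1.5, -2), r² = 73/4 = 18.25.
r = √(18.25) ≈ 4.27.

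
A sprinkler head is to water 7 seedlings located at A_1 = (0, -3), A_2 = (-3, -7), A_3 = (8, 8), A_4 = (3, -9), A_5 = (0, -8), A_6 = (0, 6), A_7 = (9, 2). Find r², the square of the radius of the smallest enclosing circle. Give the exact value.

A smallest enclosing disk is always determined by at most three of the input points on its boundary.
The minimum enclosing circle is determined by three boundary points: A_2, A_3, A_4.
Their circumcentre is (155/56, 17/56) with r² = 135805/1568.
The farthest remaining point A_5 is at distance² 120125/1568 ≤ 135805/1568.

135805/1568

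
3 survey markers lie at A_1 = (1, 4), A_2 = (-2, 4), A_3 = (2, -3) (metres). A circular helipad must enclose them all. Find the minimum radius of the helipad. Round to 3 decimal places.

4.031

Side lengths²: A_1A_2² = 9, A_1A_3² = 50, A_2A_3² = 65.
Since A_2A_3² = 65 ≥ 50 + 9 = 59, the angle opposite A_2A_3 is not acute, so the smallest enclosing circle has A_2A_3 as diameter.
Centre = midpoint of A_2A_3 = (0, 0.5), r² = 65/4 = 16.25.
r = √(16.25) ≈ 4.031.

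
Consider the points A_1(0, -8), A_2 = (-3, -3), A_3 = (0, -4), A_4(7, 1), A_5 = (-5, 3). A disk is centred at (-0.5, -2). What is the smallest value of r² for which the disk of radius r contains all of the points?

65.25

The required radius is the distance from (-0.5, -2) to the farthest point.
Squared distances: 36.25, 7.25, 4.25, 65.25, 45.25.
Maximum is 65.25, attained at A_4.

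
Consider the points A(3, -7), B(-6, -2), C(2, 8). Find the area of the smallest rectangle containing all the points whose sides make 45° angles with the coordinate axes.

144

In coordinates u = x + y, v = x − y the rectangle is axis-aligned; the map (x,y)→(u,v) scales areas by 2.
u-values: -4, -8, 10; range = 10 − (-8) = 18.
v-values: 10, -4, -6; range = 10 − (-6) = 16.
Area = (18 × 16) / 2 = 144.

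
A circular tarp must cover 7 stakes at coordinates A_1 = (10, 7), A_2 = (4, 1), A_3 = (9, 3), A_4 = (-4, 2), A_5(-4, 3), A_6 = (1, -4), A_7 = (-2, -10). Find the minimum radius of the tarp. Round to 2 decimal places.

10.40

The minimum enclosing circle of a finite set is fixed by two of the points (as a diameter) or three (as a circumcircle).
The farthest pair is A_1–A_7 with squared distance 433. The circle on this segment as diameter has centre (4, -1.5) and r² = 433/4 = 108.25.
Check A_2: distance² to centre = 6.25 ≤ 108.25, so it lies inside.
All remaining points lie in this disk, and no smaller disk contains both endpoints, so this is the minimum enclosing circle.
r = √(108.25) ≈ 10.40.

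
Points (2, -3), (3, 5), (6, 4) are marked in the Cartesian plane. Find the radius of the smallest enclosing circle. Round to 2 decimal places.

4.11

Call the three points A, B, C in the order given.
Side lengths²: AB² = 65, AC² = 65, BC² = 10.
Since AC² = 65 < 65 + 10 = 75, the triangle is acute, so the smallest enclosing circle is the circumcircle.
Circumcentre = (3.3, 0.9), r² = 16.9.
r = √(16.9) ≈ 4.11.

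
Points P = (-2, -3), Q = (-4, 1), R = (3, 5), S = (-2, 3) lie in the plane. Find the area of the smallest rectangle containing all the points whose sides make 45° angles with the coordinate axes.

In coordinates u = x + y, v = x − y the rectangle is axis-aligned; the map (x,y)→(u,v) scales areas by 2.
u-values: -5, -3, 8, 1; range = 8 − (-5) = 13.
v-values: 1, -5, -2, -5; range = 1 − (-5) = 6.
Area = (13 × 6) / 2 = 39.

39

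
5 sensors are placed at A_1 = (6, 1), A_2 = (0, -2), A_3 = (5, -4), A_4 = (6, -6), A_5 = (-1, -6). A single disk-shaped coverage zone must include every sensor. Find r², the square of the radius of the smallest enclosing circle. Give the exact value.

24.5

The farthest pair is A_1–A_5 with squared distance 98. The circle on this segment as diameter has centre (2.5, -2.5) and r² = 98/4 = 24.5.
Check A_2: distance² to centre = 6.5 ≤ 24.5, so it lies inside.
All remaining points lie in this disk, and no smaller disk contains both endpoints, so this is the minimum enclosing circle.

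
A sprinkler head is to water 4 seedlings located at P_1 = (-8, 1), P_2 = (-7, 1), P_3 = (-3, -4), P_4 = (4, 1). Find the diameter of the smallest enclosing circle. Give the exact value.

A smallest enclosing disk is always determined by at most three of the input points on its boundary.
The farthest pair is P_1–P_4 with squared distance 144. The circle on this segment as diameter has centre (-2, 1) and r² = 144/4 = 36.
Check P_2: distance² to centre = 25 ≤ 36, so it lies inside.
All remaining points lie in this disk, and no smaller disk contains both endpoints, so this is the minimum enclosing circle.
Diameter = 2r = 2√36 = 12.

12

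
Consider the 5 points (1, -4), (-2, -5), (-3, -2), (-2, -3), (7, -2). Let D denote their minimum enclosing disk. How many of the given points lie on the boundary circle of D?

3

By Welzl's lemma the MEC is supported by two points (diametrically opposite) or three points (on a circumcircle).
The farthest pair is (-3, -2)–(7, -2) with squared distance 100. The circle on this segment as diameter has centre (2, -2) and r² = 100/4 = 25.
Check (1, -4): distance² to centre = 5 ≤ 25, so it lies inside.
All remaining points lie in this disk, and no smaller disk contains both endpoints, so this is the minimum enclosing circle.
The points at distance exactly r from the centre are (-2, -5), (-3, -2), (7, -2) — 3 points.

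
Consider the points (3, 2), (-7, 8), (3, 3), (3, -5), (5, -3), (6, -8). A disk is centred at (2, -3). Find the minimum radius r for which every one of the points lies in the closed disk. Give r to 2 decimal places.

14.21

The required radius is the distance from (2, -3) to the farthest point.
Squared distances: 26, 202, 37, 5, 9, 41.
Maximum is 202, attained at (-7, 8).
r = √202 ≈ 14.21.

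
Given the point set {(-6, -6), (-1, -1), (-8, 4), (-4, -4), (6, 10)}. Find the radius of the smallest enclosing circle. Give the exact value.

10

By Welzl's lemma the MEC is supported by two points (diametrically opposite) or three points (on a circumcircle).
The farthest pair is (-6, -6)–(6, 10) with squared distance 400. The circle on this segment as diameter has centre (0, 2) and r² = 400/4 = 100.
Check (-1, -1): distance² to centre = 10 ≤ 100, so it lies inside.
All remaining points lie in this disk, and no smaller disk contains both endpoints, so this is the minimum enclosing circle.
r = √100 = 10.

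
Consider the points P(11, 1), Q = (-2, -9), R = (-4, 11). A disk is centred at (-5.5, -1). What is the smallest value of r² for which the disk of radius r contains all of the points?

276.25

The required radius is the distance from (-5.5, -1) to the farthest point.
Squared distances: 276.25, 76.25, 146.25.
Maximum is 276.25, attained at P.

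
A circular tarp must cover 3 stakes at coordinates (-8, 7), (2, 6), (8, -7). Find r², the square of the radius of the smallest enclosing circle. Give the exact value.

Call the three points A, B, C in the order given.
Side lengths²: AB² = 101, AC² = 452, BC² = 205.
Since AC² = 452 ≥ 205 + 101 = 306, the angle opposite AC is not acute, so the smallest enclosing circle has AC as diameter.
Centre = midpoint of AC = (0, 0), r² = 452/4 = 113.

113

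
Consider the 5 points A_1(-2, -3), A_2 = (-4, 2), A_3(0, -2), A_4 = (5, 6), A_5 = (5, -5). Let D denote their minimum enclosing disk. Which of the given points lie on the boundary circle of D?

By Welzl's lemma the MEC is supported by two points (diametrically opposite) or three points (on a circumcircle).
The minimum enclosing circle is determined by three boundary points: A_2, A_4, A_5.
Their circumcentre is (37/18, 0.5) with r² = 6305/162.
The farthest remaining point A_1 is at distance² 4649/162 ≤ 6305/162.
The points at distance exactly r from the centre are A_2, A_4, A_5 — 3 points.

A_2, A_4, A_5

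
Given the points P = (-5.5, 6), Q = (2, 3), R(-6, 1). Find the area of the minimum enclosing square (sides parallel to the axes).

64

The bounding box has width 8 and height 5.
An axis-aligned square enclosing the set must have side ≥ max(width, height).
So the minimum side is max(8, 5) = 8.
Area = 8² = 64.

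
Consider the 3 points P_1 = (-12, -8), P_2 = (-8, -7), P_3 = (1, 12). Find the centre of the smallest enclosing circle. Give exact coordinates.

(-5.5, 2)

Side lengths²: P_1P_2² = 17, P_1P_3² = 569, P_2P_3² = 442.
Since P_1P_3² = 569 ≥ 442 + 17 = 459, the angle opposite P_1P_3 is not acute, so the smallest enclosing circle has P_1P_3 as diameter.
Centre = midpoint of P_1P_3 = (-5.5, 2), r² = 569/4 = 142.25.
Centre = (-5.5, 2).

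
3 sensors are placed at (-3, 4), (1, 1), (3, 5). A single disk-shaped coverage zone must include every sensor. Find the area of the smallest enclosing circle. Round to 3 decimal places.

30.020

Call the three points A, B, C in the order given.
Side lengths²: AB² = 25, AC² = 37, BC² = 20.
Since AC² = 37 < 25 + 20 = 45, the triangle is acute, so the smallest enclosing circle is the circumcircle.
Circumcentre = (1/11, 87/22), r² = 4625/484.
Area = π·r² = π·4625/484 ≈ 30.020.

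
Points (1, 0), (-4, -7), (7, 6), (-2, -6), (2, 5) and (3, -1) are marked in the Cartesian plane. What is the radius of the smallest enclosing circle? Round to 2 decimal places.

A smallest enclosing disk is always determined by at most three of the input points on its boundary.
The farthest pair is (-4, -7)–(7, 6) with squared distance 290. The circle on this segment as diameter has centre (1.5, -0.5) and r² = 290/4 = 72.5.
Check (1, 0): distance² to centre = 0.5 ≤ 72.5, so it lies inside.
All remaining points lie in this disk, and no smaller disk contains both endpoints, so this is the minimum enclosing circle.
r = √(72.5) ≈ 8.51.

8.51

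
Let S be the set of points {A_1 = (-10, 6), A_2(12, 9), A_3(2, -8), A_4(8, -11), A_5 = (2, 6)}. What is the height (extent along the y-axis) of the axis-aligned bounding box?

20

max y = 9, min y = -11, so height = 20.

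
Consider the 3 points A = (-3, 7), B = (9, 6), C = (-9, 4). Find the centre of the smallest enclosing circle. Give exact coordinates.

(0, 5)

Side lengths²: AB² = 145, AC² = 45, BC² = 328.
Since BC² = 328 ≥ 145 + 45 = 190, the angle opposite BC is not acute, so the smallest enclosing circle has BC as diameter.
Centre = midpoint of BC = (0, 5), r² = 328/4 = 82.
Centre = (0, 5).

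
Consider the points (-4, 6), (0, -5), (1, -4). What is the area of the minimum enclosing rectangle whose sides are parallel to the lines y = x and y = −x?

In coordinates u = x + y, v = x − y the rectangle is axis-aligned; the map (x,y)→(u,v) scales areas by 2.
u-values: 2, -5, -3; range = 2 − (-5) = 7.
v-values: -10, 5, 5; range = 5 − (-10) = 15.
Area = (7 × 15) / 2 = 52.5.

52.5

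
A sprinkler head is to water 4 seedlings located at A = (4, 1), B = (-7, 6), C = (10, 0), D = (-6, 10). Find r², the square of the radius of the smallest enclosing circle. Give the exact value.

The minimum enclosing circle of a finite set is fixed by two of the points (as a diameter) or three (as a circumcircle).
The farthest pair is C–D with squared distance 356. The circle on this segment as diameter has centre (2, 5) and r² = 356/4 = 89.
Check A: distance² to centre = 20 ≤ 89, so it lies inside.
All remaining points lie in this disk, and no smaller disk contains both endpoints, so this is the minimum enclosing circle.

89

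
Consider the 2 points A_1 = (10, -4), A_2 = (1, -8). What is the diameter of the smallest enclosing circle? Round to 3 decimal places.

9.849

The smallest circle enclosing two points has them as diameter endpoints.
Centre = midpoint = (5.5, -6); r² = |A_1A_2|²/4 = 97/4 = 24.25.
Diameter = 2r = 2√(24.25) ≈ 9.849.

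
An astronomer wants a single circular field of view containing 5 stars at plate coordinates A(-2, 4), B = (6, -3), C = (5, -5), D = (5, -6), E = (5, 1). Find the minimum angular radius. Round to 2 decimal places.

By Welzl's lemma the MEC is supported by two points (diametrically opposite) or three points (on a circumcircle).
The farthest pair is A–D with squared distance 149. The circle on this segment as diameter has centre (1.5, -1) and r² = 149/4 = 37.25.
Check B: distance² to centre = 24.25 ≤ 37.25, so it lies inside.
All remaining points lie in this disk, and no smaller disk contains both endpoints, so this is the minimum enclosing circle.
r = √(37.25) ≈ 6.10.

6.10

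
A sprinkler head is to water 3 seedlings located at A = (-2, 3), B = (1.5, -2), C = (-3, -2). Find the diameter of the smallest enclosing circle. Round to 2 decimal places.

Side lengths²: AB² = 37.25, AC² = 26, BC² = 20.25.
Since AB² = 37.25 < 26 + 20.25 = 46.25, the triangle is acute, so the smallest enclosing circle is the circumcircle.
Circumcentre = (-0.75, 0.15), r² = 9.685.
Diameter = 2r = 2√(9.685) ≈ 6.22.

6.22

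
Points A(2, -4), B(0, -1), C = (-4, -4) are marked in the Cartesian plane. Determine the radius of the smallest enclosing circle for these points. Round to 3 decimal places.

3.005

Side lengths²: AB² = 13, AC² = 36, BC² = 25.
Since AC² = 36 < 25 + 13 = 38, the triangle is acute, so the smallest enclosing circle is the circumcircle.
Circumcentre = (-1, -23/6), r² = 325/36.
r = √(325/36) ≈ 3.005.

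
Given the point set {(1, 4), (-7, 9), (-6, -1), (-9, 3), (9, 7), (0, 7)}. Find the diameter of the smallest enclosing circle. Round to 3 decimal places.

By Welzl's lemma the MEC is supported by two points (diametrically opposite) or three points (on a circumcircle).
The farthest pair is (-9, 3)–(9, 7) with squared distance 340. The circle on this segment as diameter has centre (0, 5) and r² = 340/4 = 85.
Check (1, 4): distance² to centre = 2 ≤ 85, so it lies inside.
All remaining points lie in this disk, and no smaller disk contains both endpoints, so this is the minimum enclosing circle.
Diameter = 2r = 2√85 ≈ 18.439.

18.439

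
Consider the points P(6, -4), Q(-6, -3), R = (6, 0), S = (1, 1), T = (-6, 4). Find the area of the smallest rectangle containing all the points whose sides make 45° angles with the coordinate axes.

In coordinates u = x + y, v = x − y the rectangle is axis-aligned; the map (x,y)→(u,v) scales areas by 2.
u-values: 2, -9, 6, 2, -2; range = 6 − (-9) = 15.
v-values: 10, -3, 6, 0, -10; range = 10 − (-10) = 20.
Area = (15 × 20) / 2 = 150.

150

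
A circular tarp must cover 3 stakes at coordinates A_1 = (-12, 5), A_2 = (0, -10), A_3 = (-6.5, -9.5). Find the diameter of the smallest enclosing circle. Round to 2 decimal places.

19.21

Side lengths²: A_1A_2² = 369, A_1A_3² = 240.5, A_2A_3² = 42.5.
Since A_1A_2² = 369 ≥ 240.5 + 42.5 = 283, the angle opposite A_1A_2 is not acute, so the smallest enclosing circle has A_1A_2 as diameter.
Centre = midpoint of A_1A_2 = (-6, -2.5), r² = 369/4 = 92.25.
Diameter = 2r = 2√(92.25) ≈ 19.21.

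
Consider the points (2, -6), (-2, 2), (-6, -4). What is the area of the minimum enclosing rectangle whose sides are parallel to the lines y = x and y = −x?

60

In coordinates u = x + y, v = x − y the rectangle is axis-aligned; the map (x,y)→(u,v) scales areas by 2.
u-values: -4, 0, -10; range = 0 − (-10) = 10.
v-values: 8, -4, -2; range = 8 − (-4) = 12.
Area = (10 × 12) / 2 = 60.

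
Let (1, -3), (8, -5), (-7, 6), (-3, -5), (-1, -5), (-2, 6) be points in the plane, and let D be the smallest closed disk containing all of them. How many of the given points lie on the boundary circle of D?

2

The farthest pair is (8, -5)–(-7, 6) with squared distance 346. The circle on this segment as diameter has centre (0.5, 0.5) and r² = 346/4 = 86.5.
Check (1, -3): distance² to centre = 12.5 ≤ 86.5, so it lies inside.
All remaining points lie in this disk, and no smaller disk contains both endpoints, so this is the minimum enclosing circle.
The points at distance exactly r from the centre are (8, -5), (-7, 6) — 2 points.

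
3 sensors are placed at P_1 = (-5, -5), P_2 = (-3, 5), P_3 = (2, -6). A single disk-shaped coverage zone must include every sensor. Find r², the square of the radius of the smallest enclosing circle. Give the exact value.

23725/648

Side lengths²: P_1P_2² = 104, P_1P_3² = 50, P_2P_3² = 146.
Since P_2P_3² = 146 < 104 + 50 = 154, the triangle is acute, so the smallest enclosing circle is the circumcircle.
Circumcentre = (-29/36, -23/36), r² = 23725/648.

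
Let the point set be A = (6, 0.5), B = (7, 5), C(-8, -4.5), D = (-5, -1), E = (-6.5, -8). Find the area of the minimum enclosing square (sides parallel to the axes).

225

The bounding box has width 15 and height 13.
An axis-aligned square enclosing the set must have side ≥ max(width, height).
So the minimum side is max(15, 13) = 15.
Area = 15² = 225.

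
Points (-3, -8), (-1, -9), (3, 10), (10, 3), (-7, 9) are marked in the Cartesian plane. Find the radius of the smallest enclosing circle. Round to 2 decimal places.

10.31

The minimum enclosing circle of a finite set is fixed by two of the points (as a diameter) or three (as a circumcircle).
The minimum enclosing circle is determined by three boundary points: (-1, -9), (10, 3), (-7, 9).
Their circumcentre is (-1/6, 23/18) with r² = 17225/162.
The farthest remaining point (-3, -8) is at distance² 15245/162 ≤ 17225/162.
r = √(17225/162) ≈ 10.31.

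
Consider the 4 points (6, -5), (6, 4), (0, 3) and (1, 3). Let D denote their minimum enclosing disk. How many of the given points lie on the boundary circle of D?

3

The minimum enclosing circle is determined by three boundary points: (6, -5), (6, 4), (0, 3).
Their circumcentre is (11/3, -0.5) with r² = 925/36.
The farthest remaining point (1, 3) is at distance² 697/36 ≤ 925/36.
The points at distance exactly r from the centre are (6, -5), (6, 4), (0, 3) — 3 points.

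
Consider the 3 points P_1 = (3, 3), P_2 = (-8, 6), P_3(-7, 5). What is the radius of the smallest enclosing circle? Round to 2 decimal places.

Side lengths²: P_1P_2² = 130, P_1P_3² = 104, P_2P_3² = 2.
Since P_1P_2² = 130 ≥ 104 + 2 = 106, the angle opposite P_1P_2 is not acute, so the smallest enclosing circle has P_1P_2 as diameter.
Centre = midpoint of P_1P_2 = (-2.5, 4.5), r² = 130/4 = 32.5.
r = √(32.5) ≈ 5.70.

5.70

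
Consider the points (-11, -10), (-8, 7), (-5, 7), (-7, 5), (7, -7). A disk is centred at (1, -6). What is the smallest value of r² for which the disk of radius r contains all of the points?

The required radius is the distance from (1, -6) to the farthest point.
Squared distances: 160, 250, 205, 185, 37.
Maximum is 250, attained at (-8, 7).

250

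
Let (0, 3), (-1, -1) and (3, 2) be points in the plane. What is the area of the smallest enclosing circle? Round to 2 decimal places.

Call the three points A, B, C in the order given.
Side lengths²: AB² = 17, AC² = 10, BC² = 25.
Since BC² = 25 < 17 + 10 = 27, the triangle is acute, so the smallest enclosing circle is the circumcircle.
Circumcentre = (23/26, 17/26), r² = 2125/338.
Area = π·r² = π·2125/338 ≈ 19.75.

19.75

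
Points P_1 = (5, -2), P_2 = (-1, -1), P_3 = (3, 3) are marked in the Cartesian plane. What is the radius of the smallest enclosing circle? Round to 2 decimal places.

Side lengths²: P_1P_2² = 37, P_1P_3² = 29, P_2P_3² = 32.
Since P_1P_2² = 37 < 32 + 29 = 61, the triangle is acute, so the smallest enclosing circle is the circumcircle.
Circumcentre = (31/14, -3/14), r² = 1073/98.
r = √(1073/98) ≈ 3.31.

3.31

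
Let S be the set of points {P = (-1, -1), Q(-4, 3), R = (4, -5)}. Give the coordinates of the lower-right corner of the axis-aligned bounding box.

x-range [-4, 4], y-range [-5, 3].
The lower-right corner is (4, -5).

(4, -5)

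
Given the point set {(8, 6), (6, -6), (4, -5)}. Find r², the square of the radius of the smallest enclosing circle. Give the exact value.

37

Call the three points A, B, C in the order given.
Side lengths²: AB² = 148, AC² = 137, BC² = 5.
Since AB² = 148 ≥ 137 + 5 = 142, the angle opposite AB is not acute, so the smallest enclosing circle has AB as diameter.
Centre = midpoint of AB = (7, 0), r² = 148/4 = 37.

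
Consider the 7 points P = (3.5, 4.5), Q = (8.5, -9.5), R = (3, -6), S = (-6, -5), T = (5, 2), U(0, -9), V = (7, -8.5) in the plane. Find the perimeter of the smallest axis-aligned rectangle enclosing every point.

57

Width = max x − min x = 8.5 − (-6) = 14.5.
Height = max y − min y = 4.5 − (-9.5) = 14.
Perimeter = 2(14.5 + 14) = 57.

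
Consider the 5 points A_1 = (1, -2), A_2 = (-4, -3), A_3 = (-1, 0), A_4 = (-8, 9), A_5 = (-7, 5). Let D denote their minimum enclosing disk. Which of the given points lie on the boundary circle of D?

By Welzl's lemma the MEC is supported by two points (diametrically opposite) or three points (on a circumcircle).
The farthest pair is A_1–A_4 with squared distance 202. The circle on this segment as diameter has centre (-3.5, 3.5) and r² = 202/4 = 50.5.
Check A_2: distance² to centre = 42.5 ≤ 50.5, so it lies inside.
All remaining points lie in this disk, and no smaller disk contains both endpoints, so this is the minimum enclosing circle.
The points at distance exactly r from the centre are A_1, A_4 — 2 points.

A_1, A_4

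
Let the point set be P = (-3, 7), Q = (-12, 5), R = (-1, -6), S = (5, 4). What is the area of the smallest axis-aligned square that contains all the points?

289

The bounding box has width 17 and height 13.
An axis-aligned square enclosing the set must have side ≥ max(width, height).
So the minimum side is max(17, 13) = 17.
Area = 17² = 289.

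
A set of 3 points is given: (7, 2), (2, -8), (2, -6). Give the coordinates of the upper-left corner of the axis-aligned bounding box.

(2, 2)

x-range [2, 7], y-range [-8, 2].
The upper-left corner is (2, 2).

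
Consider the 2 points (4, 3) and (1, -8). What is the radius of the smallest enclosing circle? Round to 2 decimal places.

The smallest circle enclosing two points has them as diameter endpoints.
Centre = midpoint = (2.5, -2.5); r² = |(4, 3)−(1, -8)|²/4 = 130/4 = 32.5.
r = √(32.5) ≈ 5.70.

5.70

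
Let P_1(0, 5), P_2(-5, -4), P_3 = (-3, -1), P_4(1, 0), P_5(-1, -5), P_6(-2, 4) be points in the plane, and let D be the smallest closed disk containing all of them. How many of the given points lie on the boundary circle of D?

A smallest enclosing disk is always determined by at most three of the input points on its boundary.
The minimum enclosing circle is determined by three boundary points: P_1, P_2, P_5.
Their circumcentre is (-151/82, 11/82) with r² = 91001/3362.
The farthest remaining point P_6 is at distance² 50329/3362 ≤ 91001/3362.
The points at distance exactly r from the centre are P_1, P_2, P_5 — 3 points.

3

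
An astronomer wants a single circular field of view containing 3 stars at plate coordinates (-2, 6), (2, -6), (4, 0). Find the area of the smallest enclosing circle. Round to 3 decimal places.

Call the three points A, B, C in the order given.
Side lengths²: AB² = 160, AC² = 72, BC² = 40.
Since AB² = 160 ≥ 72 + 40 = 112, the angle opposite AB is not acute, so the smallest enclosing circle has AB as diameter.
Centre = midpoint of AB = (0, 0), r² = 160/4 = 40.
Area = π·r² = π·40 ≈ 125.664.

125.664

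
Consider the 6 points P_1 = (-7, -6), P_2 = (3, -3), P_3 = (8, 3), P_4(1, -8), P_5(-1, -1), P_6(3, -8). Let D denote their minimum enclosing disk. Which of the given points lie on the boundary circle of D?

P_1, P_3

The minimum enclosing circle of a finite set is fixed by two of the points (as a diameter) or three (as a circumcircle).
The farthest pair is P_1–P_3 with squared distance 306. The circle on this segment as diameter has centre (0.5, -1.5) and r² = 306/4 = 76.5.
Check P_2: distance² to centre = 8.5 ≤ 76.5, so it lies inside.
All remaining points lie in this disk, and no smaller disk contains both endpoints, so this is the minimum enclosing circle.
The points at distance exactly r from the centre are P_1, P_3 — 2 points.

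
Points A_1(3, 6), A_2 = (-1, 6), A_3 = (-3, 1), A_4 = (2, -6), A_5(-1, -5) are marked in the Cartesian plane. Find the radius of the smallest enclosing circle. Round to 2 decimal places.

6.21

The minimum enclosing circle is determined by three boundary points: A_1, A_2, A_4.
Their circumcentre is (1, 0.125) with r² = 38.515625.
The farthest remaining point A_5 is at distance² 30.265625 ≤ 38.515625.
r = √(38.515625) ≈ 6.21.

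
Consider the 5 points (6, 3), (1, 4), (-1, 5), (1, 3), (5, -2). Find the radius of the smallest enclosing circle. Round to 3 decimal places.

The minimum enclosing circle of a finite set is fixed by two of the points (as a diameter) or three (as a circumcircle).
The farthest pair is (-1, 5)–(5, -2) with squared distance 85. The circle on this segment as diameter has centre (2, 1.5) and r² = 85/4 = 21.25.
Check (6, 3): distance² to centre = 18.25 ≤ 21.25, so it lies inside.
All remaining points lie in this disk, and no smaller disk contains both endpoints, so this is the minimum enclosing circle.
r = √(21.25) ≈ 4.610.

4.610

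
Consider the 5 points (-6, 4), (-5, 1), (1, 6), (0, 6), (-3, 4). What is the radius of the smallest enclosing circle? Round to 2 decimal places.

The minimum enclosing circle of a finite set is fixed by two of the points (as a diameter) or three (as a circumcircle).
The minimum enclosing circle is determined by three boundary points: (-6, 4), (-5, 1), (1, 6).
Their circumcentre is (-97/46, 167/46) with r² = 16165/1058.
The farthest remaining point (0, 6) is at distance² 10645/1058 ≤ 16165/1058.
r = √(16165/1058) ≈ 3.91.

3.91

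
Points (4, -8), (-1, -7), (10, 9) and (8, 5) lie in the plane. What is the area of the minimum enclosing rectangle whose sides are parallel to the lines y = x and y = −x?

In coordinates u = x + y, v = x − y the rectangle is axis-aligned; the map (x,y)→(u,v) scales areas by 2.
u-values: -4, -8, 19, 13; range = 19 − (-8) = 27.
v-values: 12, 6, 1, 3; range = 12 − 1 = 11.
Area = (27 × 11) / 2 = 148.5.

148.5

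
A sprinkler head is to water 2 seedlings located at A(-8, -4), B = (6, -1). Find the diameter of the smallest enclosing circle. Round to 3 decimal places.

The smallest circle enclosing two points has them as diameter endpoints.
Centre = midpoint = (-1, -2.5); r² = |AB|²/4 = 205/4 = 51.25.
Diameter = 2r = 2√(51.25) ≈ 14.318.

14.318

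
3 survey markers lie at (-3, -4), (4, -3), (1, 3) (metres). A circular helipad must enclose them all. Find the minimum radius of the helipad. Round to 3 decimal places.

Call the three points A, B, C in the order given.
Side lengths²: AB² = 50, AC² = 65, BC² = 45.
Since AC² = 65 < 50 + 45 = 95, the triangle is acute, so the smallest enclosing circle is the circumcircle.
Circumcentre = (1/6, -7/6), r² = 325/18.
r = √(325/18) ≈ 4.249.

4.249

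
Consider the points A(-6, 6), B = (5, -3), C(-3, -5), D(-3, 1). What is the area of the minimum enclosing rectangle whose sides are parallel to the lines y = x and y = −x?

100

In coordinates u = x + y, v = x − y the rectangle is axis-aligned; the map (x,y)→(u,v) scales areas by 2.
u-values: 0, 2, -8, -2; range = 2 − (-8) = 10.
v-values: -12, 8, 2, -4; range = 8 − (-12) = 20.
Area = (10 × 20) / 2 = 100.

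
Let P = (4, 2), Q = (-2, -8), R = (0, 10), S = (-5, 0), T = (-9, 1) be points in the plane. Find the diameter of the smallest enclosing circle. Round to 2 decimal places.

The minimum enclosing circle of a finite set is fixed by two of the points (as a diameter) or three (as a circumcircle).
The farthest pair is Q–R with squared distance 328. The circle on this segment as diameter has centre (-1, 1) and r² = 328/4 = 82.
Check P: distance² to centre = 26 ≤ 82, so it lies inside.
All remaining points lie in this disk, and no smaller disk contains both endpoints, so this is the minimum enclosing circle.
Diameter = 2r = 2√82 ≈ 18.11.

18.11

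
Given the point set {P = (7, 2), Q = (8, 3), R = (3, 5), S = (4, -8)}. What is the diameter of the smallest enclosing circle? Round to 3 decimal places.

13.038

The farthest pair is R–S with squared distance 170. The circle on this segment as diameter has centre (3.5, -1.5) and r² = 170/4 = 42.5.
Check P: distance² to centre = 24.5 ≤ 42.5, so it lies inside.
All remaining points lie in this disk, and no smaller disk contains both endpoints, so this is the minimum enclosing circle.
Diameter = 2r = 2√(42.5) ≈ 13.038.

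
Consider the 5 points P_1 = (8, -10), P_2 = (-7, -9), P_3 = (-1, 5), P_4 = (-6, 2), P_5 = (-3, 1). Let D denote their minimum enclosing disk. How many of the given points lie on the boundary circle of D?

3

The minimum enclosing circle of a finite set is fixed by two of the points (as a diameter) or three (as a circumcircle).
The minimum enclosing circle is determined by three boundary points: P_1, P_2, P_3.
Their circumcentre is (31/36, -49/12) with r² = 55709/648.
The farthest remaining point P_4 is at distance² 54485/648 ≤ 55709/648.
The points at distance exactly r from the centre are P_1, P_2, P_3 — 3 points.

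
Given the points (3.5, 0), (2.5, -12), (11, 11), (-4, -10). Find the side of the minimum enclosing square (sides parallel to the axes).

The bounding box has width 15 and height 23.
An axis-aligned square enclosing the set must have side ≥ max(width, height).
So the minimum side is max(15, 23) = 23.

23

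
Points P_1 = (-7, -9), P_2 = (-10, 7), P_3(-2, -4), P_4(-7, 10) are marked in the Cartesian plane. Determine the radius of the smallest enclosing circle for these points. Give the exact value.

The farthest pair is P_1–P_4 with squared distance 361. The circle on this segment as diameter has centre (-7, 0.5) and r² = 361/4 = 90.25.
Check P_2: distance² to centre = 51.25 ≤ 90.25, so it lies inside.
All remaining points lie in this disk, and no smaller disk contains both endpoints, so this is the minimum enclosing circle.
r = √(90.25) = 9.5.

9.5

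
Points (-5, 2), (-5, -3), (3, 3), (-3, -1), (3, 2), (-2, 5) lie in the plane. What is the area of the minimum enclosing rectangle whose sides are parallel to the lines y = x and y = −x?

56

In coordinates u = x + y, v = x − y the rectangle is axis-aligned; the map (x,y)→(u,v) scales areas by 2.
u-values: -3, -8, 6, -4, 5, 3; range = 6 − (-8) = 14.
v-values: -7, -2, 0, -2, 1, -7; range = 1 − (-7) = 8.
Area = (14 × 8) / 2 = 56.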